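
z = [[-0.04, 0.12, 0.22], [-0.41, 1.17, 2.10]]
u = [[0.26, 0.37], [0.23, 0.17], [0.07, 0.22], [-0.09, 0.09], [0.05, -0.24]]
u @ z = [[-0.16, 0.46, 0.83], [-0.08, 0.23, 0.41], [-0.09, 0.27, 0.48], [-0.03, 0.09, 0.17], [0.10, -0.27, -0.49]]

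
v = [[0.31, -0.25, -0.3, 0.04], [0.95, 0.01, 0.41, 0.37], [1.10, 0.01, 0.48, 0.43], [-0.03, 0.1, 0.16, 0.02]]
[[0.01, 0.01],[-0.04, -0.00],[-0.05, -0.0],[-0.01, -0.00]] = v @ [[-0.04, 0.03], [-0.01, 0.06], [-0.05, -0.05], [0.04, -0.03]]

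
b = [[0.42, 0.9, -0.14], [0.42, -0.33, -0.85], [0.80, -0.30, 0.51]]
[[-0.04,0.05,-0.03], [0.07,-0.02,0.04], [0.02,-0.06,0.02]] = b@ [[0.03,-0.03,0.02], [-0.07,0.07,-0.05], [-0.04,-0.02,-0.02]]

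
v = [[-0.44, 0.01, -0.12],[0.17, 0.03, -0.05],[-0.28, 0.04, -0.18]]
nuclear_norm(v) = 0.72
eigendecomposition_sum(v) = [[-0.42, 0.02, -0.14], [0.1, -0.0, 0.03], [-0.34, 0.01, -0.11]] + [[-0.02,-0.01,0.02],[0.07,0.03,-0.08],[0.06,0.02,-0.07]] + [[-0.0, -0.0, 0.0], [0.01, 0.01, -0.01], [0.0, 0.00, -0.0]]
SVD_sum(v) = [[-0.43, 0.02, -0.14],[0.14, -0.01, 0.05],[-0.31, 0.01, -0.10]] + [[-0.01, -0.01, 0.02], [0.03, 0.03, -0.10], [0.03, 0.03, -0.08]] + [[-0.00, 0.00, 0.0], [-0.00, 0.0, 0.0], [0.00, -0.0, -0.00]]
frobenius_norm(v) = 0.59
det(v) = 0.00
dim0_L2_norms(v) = [0.55, 0.05, 0.22]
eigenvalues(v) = [-0.54, -0.06, 0.0]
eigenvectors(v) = [[0.77,  -0.18,  -0.06], [-0.17,  0.74,  0.95], [0.62,  0.64,  0.30]]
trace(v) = -0.59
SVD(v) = [[-0.79, 0.19, -0.58], [0.25, -0.77, -0.59], [-0.56, -0.61, 0.56]] @ diag([0.5771303903814347, 0.14042219359991387, 0.0014560366620438938]) @ [[0.95, -0.04, 0.32], [-0.31, -0.32, 0.89], [0.07, -0.95, -0.32]]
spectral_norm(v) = 0.58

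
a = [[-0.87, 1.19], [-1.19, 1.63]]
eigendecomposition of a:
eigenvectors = [[-0.81, -0.59], [-0.59, -0.81]]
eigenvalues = [-0.0, 0.76]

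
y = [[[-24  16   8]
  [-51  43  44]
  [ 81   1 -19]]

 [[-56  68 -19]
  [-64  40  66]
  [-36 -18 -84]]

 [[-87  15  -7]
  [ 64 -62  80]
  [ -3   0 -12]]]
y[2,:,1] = [15, -62, 0]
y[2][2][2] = -12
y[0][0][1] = 16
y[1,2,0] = -36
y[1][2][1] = -18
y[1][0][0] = -56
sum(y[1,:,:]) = -103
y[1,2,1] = -18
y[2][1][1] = -62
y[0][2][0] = 81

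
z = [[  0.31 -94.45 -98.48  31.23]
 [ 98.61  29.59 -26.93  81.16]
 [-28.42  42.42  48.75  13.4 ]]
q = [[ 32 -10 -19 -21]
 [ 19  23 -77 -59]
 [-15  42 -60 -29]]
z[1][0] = 98.61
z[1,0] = 98.61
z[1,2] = -26.93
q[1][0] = 19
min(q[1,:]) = -77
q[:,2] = [-19, -77, -60]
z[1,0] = 98.61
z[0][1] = -94.45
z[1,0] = 98.61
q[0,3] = -21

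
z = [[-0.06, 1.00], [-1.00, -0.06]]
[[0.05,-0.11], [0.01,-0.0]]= z @ [[-0.01,0.01], [0.05,-0.11]]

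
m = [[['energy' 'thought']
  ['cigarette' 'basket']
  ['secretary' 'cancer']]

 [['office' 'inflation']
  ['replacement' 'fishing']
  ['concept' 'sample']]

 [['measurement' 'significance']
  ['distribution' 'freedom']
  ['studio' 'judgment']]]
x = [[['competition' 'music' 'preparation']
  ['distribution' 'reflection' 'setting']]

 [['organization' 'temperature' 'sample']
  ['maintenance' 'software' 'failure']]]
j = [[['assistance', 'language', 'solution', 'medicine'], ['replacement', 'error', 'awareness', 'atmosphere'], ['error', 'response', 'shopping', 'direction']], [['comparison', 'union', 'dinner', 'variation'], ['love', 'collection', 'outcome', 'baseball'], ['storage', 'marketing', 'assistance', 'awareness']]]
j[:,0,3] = ['medicine', 'variation']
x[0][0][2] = 'preparation'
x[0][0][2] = 'preparation'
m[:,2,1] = ['cancer', 'sample', 'judgment']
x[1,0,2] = 'sample'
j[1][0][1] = 'union'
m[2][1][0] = 'distribution'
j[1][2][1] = 'marketing'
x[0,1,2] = 'setting'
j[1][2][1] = 'marketing'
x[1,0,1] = 'temperature'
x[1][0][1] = 'temperature'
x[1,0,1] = 'temperature'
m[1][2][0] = 'concept'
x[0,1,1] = 'reflection'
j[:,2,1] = ['response', 'marketing']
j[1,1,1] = 'collection'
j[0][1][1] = 'error'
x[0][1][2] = 'setting'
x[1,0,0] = 'organization'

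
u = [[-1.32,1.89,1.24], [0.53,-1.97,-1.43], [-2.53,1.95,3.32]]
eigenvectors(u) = [[(0.17+0j), (0.74+0j), (0.74-0j)], [(-0.3+0j), -0.28+0.26j, (-0.28-0.26j)], [(0.94+0j), 0.55-0.04j, 0.55+0.04j]]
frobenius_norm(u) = 5.86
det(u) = 3.57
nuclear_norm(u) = 7.44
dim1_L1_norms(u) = [4.45, 3.93, 7.8]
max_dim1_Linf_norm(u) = 3.32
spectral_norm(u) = 5.70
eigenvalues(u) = [(2.25+0j), (-1.11+0.6j), (-1.11-0.6j)]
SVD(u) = [[-0.44, 0.41, -0.8], [0.41, -0.70, -0.59], [-0.80, -0.58, 0.15]] @ diag([5.700354222102636, 1.2392517945688326, 0.504793752154842]) @ [[0.5, -0.56, -0.66], [0.46, 0.82, -0.35], [0.74, -0.13, 0.66]]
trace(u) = 0.03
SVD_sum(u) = [[-1.26, 1.42, 1.68], [1.15, -1.3, -1.54], [-2.25, 2.55, 3.02]] + [[0.23, 0.41, -0.18],  [-0.4, -0.71, 0.3],  [-0.33, -0.59, 0.25]] + [[-0.30, 0.05, -0.27], [-0.22, 0.04, -0.20], [0.05, -0.01, 0.05]]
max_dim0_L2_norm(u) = 3.82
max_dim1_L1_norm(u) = 7.8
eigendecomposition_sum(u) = [[-0.34+0.00j, (0.08-0j), 0.49-0.00j], [(0.59+0j), -0.13+0.00j, -0.86+0.00j], [(-1.86+0j), 0.42-0.00j, 2.72-0.00j]] + [[(-0.49+0.61j), 0.91+1.64j, (0.38+0.41j)], [-0.03-0.40j, (-0.92-0.3j), -0.29-0.02j], [-0.33+0.48j, 0.76+1.17j, 0.30+0.28j]] + [[-0.49-0.61j, 0.91-1.64j, (0.38-0.41j)], [-0.03+0.40j, -0.92+0.30j, -0.29+0.02j], [-0.33-0.48j, (0.76-1.17j), (0.3-0.28j)]]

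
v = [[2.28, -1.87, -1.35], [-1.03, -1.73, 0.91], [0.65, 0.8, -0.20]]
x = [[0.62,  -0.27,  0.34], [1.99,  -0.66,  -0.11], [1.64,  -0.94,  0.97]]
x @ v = [[1.91,-0.42,-1.15], [5.15,-2.67,-3.27], [5.34,-0.66,-3.26]]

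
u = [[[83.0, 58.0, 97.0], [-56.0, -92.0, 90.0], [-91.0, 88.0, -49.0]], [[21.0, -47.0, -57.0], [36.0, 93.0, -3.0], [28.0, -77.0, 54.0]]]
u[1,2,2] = 54.0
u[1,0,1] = -47.0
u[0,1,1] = -92.0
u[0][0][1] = 58.0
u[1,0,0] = 21.0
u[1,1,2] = -3.0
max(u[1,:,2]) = 54.0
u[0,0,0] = 83.0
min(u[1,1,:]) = -3.0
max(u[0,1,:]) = 90.0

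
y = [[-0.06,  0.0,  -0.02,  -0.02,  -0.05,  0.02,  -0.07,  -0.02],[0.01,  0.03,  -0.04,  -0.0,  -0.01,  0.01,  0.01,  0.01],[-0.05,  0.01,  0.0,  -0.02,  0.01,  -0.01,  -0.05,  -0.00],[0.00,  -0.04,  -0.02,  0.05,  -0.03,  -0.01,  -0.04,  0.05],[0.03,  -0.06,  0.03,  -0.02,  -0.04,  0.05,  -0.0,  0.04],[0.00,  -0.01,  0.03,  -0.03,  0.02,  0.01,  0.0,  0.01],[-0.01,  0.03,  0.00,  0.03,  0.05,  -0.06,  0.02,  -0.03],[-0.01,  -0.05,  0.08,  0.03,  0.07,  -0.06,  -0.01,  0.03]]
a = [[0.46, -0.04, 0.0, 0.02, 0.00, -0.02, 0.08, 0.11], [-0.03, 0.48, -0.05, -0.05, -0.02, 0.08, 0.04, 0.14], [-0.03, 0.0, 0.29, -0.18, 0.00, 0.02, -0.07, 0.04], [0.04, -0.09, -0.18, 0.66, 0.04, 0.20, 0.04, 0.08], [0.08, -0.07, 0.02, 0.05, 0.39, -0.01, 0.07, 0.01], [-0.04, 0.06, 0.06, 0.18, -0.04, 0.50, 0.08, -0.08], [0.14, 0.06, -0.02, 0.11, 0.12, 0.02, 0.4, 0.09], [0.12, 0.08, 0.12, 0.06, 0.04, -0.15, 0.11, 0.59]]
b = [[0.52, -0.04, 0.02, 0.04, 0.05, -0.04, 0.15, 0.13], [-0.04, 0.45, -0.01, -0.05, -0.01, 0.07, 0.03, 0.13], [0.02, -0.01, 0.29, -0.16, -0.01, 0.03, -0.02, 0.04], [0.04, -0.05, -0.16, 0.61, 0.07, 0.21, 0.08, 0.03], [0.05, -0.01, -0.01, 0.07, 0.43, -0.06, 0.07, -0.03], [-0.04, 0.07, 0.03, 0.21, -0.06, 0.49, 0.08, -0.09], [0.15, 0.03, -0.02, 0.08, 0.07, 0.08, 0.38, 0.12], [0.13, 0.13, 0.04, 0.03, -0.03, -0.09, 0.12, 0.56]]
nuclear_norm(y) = 0.57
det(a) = 0.00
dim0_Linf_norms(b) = [0.52, 0.45, 0.29, 0.61, 0.43, 0.49, 0.38, 0.56]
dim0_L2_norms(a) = [0.51, 0.51, 0.37, 0.72, 0.41, 0.57, 0.44, 0.63]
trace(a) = 3.77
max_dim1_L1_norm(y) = 0.34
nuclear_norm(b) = 3.73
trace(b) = 3.73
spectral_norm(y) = 0.17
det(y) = 0.00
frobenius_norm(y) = 0.27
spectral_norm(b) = 0.85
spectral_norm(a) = 0.86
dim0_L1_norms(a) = [0.94, 0.88, 0.74, 1.31, 0.65, 1.0, 0.89, 1.14]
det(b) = 0.00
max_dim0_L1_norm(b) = 1.25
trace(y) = 0.04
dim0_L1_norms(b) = [0.99, 0.79, 0.58, 1.25, 0.73, 1.07, 0.93, 1.13]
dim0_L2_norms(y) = [0.09, 0.1, 0.1, 0.08, 0.11, 0.1, 0.1, 0.08]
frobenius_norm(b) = 1.48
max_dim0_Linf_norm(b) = 0.61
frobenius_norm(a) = 1.51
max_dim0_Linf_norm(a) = 0.66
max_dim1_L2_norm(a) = 0.73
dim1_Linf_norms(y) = [0.07, 0.04, 0.05, 0.05, 0.06, 0.03, 0.06, 0.08]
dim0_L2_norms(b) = [0.56, 0.48, 0.34, 0.68, 0.45, 0.56, 0.45, 0.61]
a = y + b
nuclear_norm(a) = 3.81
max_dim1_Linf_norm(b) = 0.61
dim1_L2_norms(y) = [0.11, 0.05, 0.08, 0.1, 0.11, 0.05, 0.1, 0.14]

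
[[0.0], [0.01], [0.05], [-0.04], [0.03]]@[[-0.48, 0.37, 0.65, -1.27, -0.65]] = [[0.00,0.00,0.0,0.00,0.00], [-0.0,0.0,0.01,-0.01,-0.01], [-0.02,0.02,0.03,-0.06,-0.03], [0.02,-0.01,-0.03,0.05,0.03], [-0.01,0.01,0.02,-0.04,-0.02]]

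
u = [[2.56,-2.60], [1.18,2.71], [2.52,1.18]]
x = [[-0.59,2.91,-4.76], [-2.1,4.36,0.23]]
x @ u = [[-10.07, 3.80], [0.35, 17.55]]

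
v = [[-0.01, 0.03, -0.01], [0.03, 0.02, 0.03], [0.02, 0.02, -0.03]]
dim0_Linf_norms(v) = [0.03, 0.03, 0.03]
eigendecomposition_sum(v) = [[(0.01+0j),  0.02+0.00j,  0.00-0.00j], [0.02+0.00j,  (0.03+0j),  0.01-0.00j], [(0.01+0j),  (0.01+0j),  0.00-0.00j]] + [[(-0.01+0.01j), (0.01+0j), (-0.01-0.03j)], [0.00-0.01j, -0.01-0.00j, 0.01+0.02j], [0.01+0.01j, 0.00-0.00j, -0.02-0.00j]] + [[(-0.01-0.01j),0.01-0.00j,-0.01+0.03j], [0.00+0.01j,(-0.01+0j),(0.01-0.02j)], [(0.01-0.01j),0j,(-0.02+0j)]]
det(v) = 0.00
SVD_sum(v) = [[0.01,0.01,0.0],[0.02,0.03,0.00],[0.02,0.02,0.0]] + [[-0.0, 0.01, -0.02], [0.01, -0.01, 0.03], [-0.01, 0.01, -0.03]] + [[-0.02, 0.01, 0.01], [-0.00, 0.00, 0.00], [0.01, -0.01, -0.01]]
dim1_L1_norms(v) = [0.05, 0.08, 0.07]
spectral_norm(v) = 0.05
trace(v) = -0.02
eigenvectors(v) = [[0.40+0.00j, (0.73+0j), 0.73-0.00j], [(0.85+0j), (-0.51+0.13j), (-0.51-0.13j)], [(0.33+0j), (0.13-0.42j), 0.13+0.42j]]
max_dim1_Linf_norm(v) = 0.03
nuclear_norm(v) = 0.12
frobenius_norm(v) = 0.07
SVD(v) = [[-0.32, 0.45, -0.83], [-0.79, -0.62, -0.04], [-0.53, 0.64, 0.55]] @ diag([0.047619303869075646, 0.045781252525222534, 0.025228531789353907]) @ [[-0.65, -0.75, -0.09], [-0.22, 0.31, -0.93], [0.73, -0.58, -0.37]]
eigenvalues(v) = [(0.05+0j), (-0.03+0.01j), (-0.03-0.01j)]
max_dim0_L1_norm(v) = 0.07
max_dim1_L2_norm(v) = 0.05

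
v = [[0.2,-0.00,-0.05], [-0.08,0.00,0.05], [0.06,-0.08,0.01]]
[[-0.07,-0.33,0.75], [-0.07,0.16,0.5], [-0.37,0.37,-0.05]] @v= [[0.06, -0.06, -0.01], [0.00, -0.04, 0.02], [-0.11, 0.0, 0.04]]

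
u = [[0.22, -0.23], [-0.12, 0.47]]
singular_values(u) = [0.56, 0.13]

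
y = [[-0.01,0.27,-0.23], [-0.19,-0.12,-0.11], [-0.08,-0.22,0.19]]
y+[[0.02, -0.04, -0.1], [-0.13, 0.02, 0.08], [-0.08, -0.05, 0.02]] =[[0.01, 0.23, -0.33], [-0.32, -0.1, -0.03], [-0.16, -0.27, 0.21]]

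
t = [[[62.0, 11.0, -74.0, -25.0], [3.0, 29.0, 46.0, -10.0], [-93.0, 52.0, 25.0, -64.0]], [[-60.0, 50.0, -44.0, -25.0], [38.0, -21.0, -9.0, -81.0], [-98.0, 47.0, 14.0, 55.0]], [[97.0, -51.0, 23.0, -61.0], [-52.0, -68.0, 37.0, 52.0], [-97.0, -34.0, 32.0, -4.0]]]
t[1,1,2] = -9.0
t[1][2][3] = 55.0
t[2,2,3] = -4.0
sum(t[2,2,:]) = -103.0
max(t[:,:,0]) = 97.0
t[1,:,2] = [-44.0, -9.0, 14.0]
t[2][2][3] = -4.0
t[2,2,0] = -97.0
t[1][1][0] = 38.0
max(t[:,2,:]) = 55.0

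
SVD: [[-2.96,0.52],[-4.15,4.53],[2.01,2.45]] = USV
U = [[-0.38, 0.44],[-0.92, -0.16],[-0.02, -0.88]]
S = [6.63, 3.59]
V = [[0.74, -0.67], [-0.67, -0.74]]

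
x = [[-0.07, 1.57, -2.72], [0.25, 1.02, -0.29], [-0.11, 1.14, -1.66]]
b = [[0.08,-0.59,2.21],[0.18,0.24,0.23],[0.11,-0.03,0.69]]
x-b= [[-0.15, 2.16, -4.93], [0.07, 0.78, -0.52], [-0.22, 1.17, -2.35]]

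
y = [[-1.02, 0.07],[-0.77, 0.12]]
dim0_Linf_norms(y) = [1.02, 0.12]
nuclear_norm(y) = 1.34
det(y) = -0.07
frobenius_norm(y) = 1.29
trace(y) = -0.90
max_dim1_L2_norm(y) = 1.02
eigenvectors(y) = [[-0.82, -0.06],[-0.58, -1.00]]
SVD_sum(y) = [[-1.02, 0.10],[-0.77, 0.08]] + [[-0.0, -0.03], [0.00, 0.04]]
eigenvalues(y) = [-0.97, 0.07]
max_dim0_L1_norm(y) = 1.79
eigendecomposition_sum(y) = [[-1.02,0.07], [-0.72,0.05]] + [[-0.0,0.00], [-0.05,0.07]]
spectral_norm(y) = 1.28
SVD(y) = [[-0.8, -0.61], [-0.61, 0.80]] @ diag([1.2844281961881217, 0.05333112446712999]) @ [[0.99, -0.1], [0.10, 0.99]]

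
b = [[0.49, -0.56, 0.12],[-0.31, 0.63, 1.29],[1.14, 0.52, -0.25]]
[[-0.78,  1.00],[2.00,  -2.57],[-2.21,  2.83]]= b@ [[-1.75, 2.24], [0.10, -0.13], [1.08, -1.39]]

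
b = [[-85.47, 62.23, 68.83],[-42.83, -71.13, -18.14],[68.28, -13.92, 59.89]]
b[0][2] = 68.83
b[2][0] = 68.28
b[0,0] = -85.47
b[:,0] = [-85.47, -42.83, 68.28]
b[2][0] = 68.28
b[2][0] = 68.28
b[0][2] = 68.83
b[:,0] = [-85.47, -42.83, 68.28]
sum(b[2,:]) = 114.25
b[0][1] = 62.23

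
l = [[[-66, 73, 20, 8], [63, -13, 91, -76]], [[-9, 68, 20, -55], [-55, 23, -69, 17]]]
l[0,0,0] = -66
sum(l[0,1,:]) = 65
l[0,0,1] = 73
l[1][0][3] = -55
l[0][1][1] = -13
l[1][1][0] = -55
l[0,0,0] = -66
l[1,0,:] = [-9, 68, 20, -55]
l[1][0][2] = 20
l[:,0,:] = [[-66, 73, 20, 8], [-9, 68, 20, -55]]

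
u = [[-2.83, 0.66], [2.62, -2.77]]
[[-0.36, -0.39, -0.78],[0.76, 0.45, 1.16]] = u @ [[0.08, 0.13, 0.23],[-0.20, -0.04, -0.2]]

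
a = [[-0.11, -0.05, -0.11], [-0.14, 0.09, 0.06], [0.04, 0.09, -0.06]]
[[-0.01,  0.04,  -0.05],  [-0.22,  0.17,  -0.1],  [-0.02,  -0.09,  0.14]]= a@[[0.84,-0.97,0.88], [-0.85,-0.09,0.72], [-0.37,0.66,-0.74]]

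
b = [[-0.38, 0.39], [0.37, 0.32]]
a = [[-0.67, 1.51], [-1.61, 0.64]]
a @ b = [[0.81,0.22], [0.85,-0.42]]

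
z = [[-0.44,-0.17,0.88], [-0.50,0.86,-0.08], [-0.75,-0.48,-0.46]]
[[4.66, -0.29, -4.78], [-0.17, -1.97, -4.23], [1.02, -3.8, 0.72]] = z@[[-2.7, 3.94, 3.66], [-1.43, 0.15, -3.18], [3.67, 1.67, -4.22]]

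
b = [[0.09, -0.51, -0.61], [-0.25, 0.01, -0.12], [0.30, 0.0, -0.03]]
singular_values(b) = [0.8, 0.39, 0.08]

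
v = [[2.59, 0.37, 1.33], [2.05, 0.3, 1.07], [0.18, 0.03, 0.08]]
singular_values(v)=[3.75, 0.02, 0.01]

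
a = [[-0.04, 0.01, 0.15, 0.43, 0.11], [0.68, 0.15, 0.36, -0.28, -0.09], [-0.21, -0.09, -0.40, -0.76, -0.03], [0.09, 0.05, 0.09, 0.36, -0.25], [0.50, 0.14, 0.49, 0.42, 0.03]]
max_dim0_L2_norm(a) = 1.07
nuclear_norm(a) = 2.50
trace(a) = 0.10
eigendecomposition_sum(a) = [[(0.13-0.3j), 0.04-0.08j, (0.19-0.21j), 0.19-0.15j, 0.13+0.13j], [0.10+0.37j, (0.03+0.1j), (-0.02+0.33j), -0.06+0.28j, (-0.21-0.02j)], [(-0.32+0.36j), (-0.09+0.1j), -0.37+0.21j, (-0.34+0.13j), -0.13-0.24j], [0.20-0.02j, (0.05-0.01j), (0.17+0.04j), 0.14+0.05j, (-0.03+0.11j)], [0.26-0.12j, 0.07-0.03j, 0.25-0.03j, (0.22+0.01j), 0.01+0.16j]] + [[(0.13+0.3j), 0.04+0.08j, (0.19+0.21j), (0.19+0.15j), (0.13-0.13j)],[(0.1-0.37j), (0.03-0.1j), -0.02-0.33j, (-0.06-0.28j), -0.21+0.02j],[-0.32-0.36j, -0.09-0.10j, -0.37-0.21j, (-0.34-0.13j), -0.13+0.24j],[0.20+0.02j, (0.05+0.01j), 0.17-0.04j, (0.14-0.05j), -0.03-0.11j],[0.26+0.12j, (0.07+0.03j), 0.25+0.03j, (0.22-0.01j), (0.01-0.16j)]] + [[(-0.22-0j), (-0.04-0j), (-0.19-0j), 0.08-0.00j, (-0.16-0j)],[(0.46+0j), 0.09+0.00j, 0.39+0.00j, (-0.16+0j), 0.34+0.00j],[0.33+0.00j, (0.06+0j), 0.28+0.00j, -0.11+0.00j, (0.24+0j)],[(-0.27-0j), -0.05-0.00j, -0.23-0.00j, (0.1-0j), (-0.2-0j)],[(0.01+0j), 0.00+0.00j, 0.00+0.00j, (-0+0j), 0j]] + [[-0.08-0.00j,-0.02-0.00j,(-0.04-0j),-0.02-0.00j,(0.01-0j)],[(0.02+0j),0.00+0.00j,(0.01+0j),0j,-0.00+0.00j],[(0.1+0j),0.02+0.00j,(0.06+0j),(0.03+0j),(-0.01+0j)],[-0.03-0.00j,-0.01-0.00j,-0.02-0.00j,(-0.01-0j),0.00-0.00j],[-0.03-0.00j,-0.01-0.00j,-0.02-0.00j,(-0.01-0j),0.00-0.00j]] + [[0j, (-0+0j), 0j, 0j, -0j], [-0.00-0.00j, 0.00-0.00j, (-0-0j), (-0-0j), -0.00+0.00j], [0j, -0.00+0.00j, 0j, 0.00+0.00j, 0.00-0.00j], [0.00+0.00j, (-0+0j), 0j, 0j, 0.00-0.00j], [-0.00-0.00j, 0.00-0.00j, -0.00-0.00j, (-0-0j), -0.00+0.00j]]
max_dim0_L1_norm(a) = 2.25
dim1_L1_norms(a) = [0.74, 1.56, 1.49, 0.84, 1.58]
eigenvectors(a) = [[(0.39-0.13j), 0.39+0.13j, 0.33+0.00j, (-0.55+0j), 0.17+0.00j], [-0.27+0.41j, (-0.27-0.41j), (-0.7+0j), 0.11+0.00j, -0.98+0.00j], [(-0.62+0j), (-0.62-0j), (-0.49+0j), 0.75+0.00j, 0.08+0.00j], [(0.19+0.17j), (0.19-0.17j), 0.41+0.00j, -0.23+0.00j, 0.03+0.00j], [(0.34+0.15j), (0.34-0.15j), (-0.01+0j), (-0.25+0j), (-0.06+0j)]]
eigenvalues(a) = [(-0.06+0.23j), (-0.06-0.23j), (0.24+0j), (-0.02+0j), 0j]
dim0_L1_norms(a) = [1.52, 0.44, 1.49, 2.25, 0.51]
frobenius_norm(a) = 1.62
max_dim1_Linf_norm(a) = 0.76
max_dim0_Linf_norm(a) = 0.76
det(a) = -0.00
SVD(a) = [[0.26, 0.34, 0.32, -0.54, 0.65], [0.28, -0.84, -0.06, -0.45, -0.01], [-0.64, -0.34, -0.07, 0.22, 0.65], [0.26, 0.16, -0.92, -0.02, 0.25], [0.62, -0.18, 0.21, 0.68, 0.30]] @ diag([1.316866597367087, 0.8896545210784733, 0.2916381642389719, 0.004937490442782146, 1.4522864608053861e-05]) @ [[0.49, 0.15, 0.55, 0.66, -0.02], [-0.66, -0.12, -0.21, 0.7, 0.09], [-0.07, -0.06, 0.25, -0.12, 0.96], [0.53, 0.01, -0.76, 0.24, 0.27], [0.17, -0.98, 0.09, 0.03, -0.07]]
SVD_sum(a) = [[0.17,0.05,0.19,0.23,-0.01], [0.18,0.06,0.2,0.24,-0.01], [-0.41,-0.13,-0.46,-0.55,0.02], [0.17,0.05,0.19,0.23,-0.01], [0.40,0.12,0.44,0.54,-0.01]] + [[-0.2, -0.04, -0.06, 0.21, 0.03], [0.50, 0.09, 0.16, -0.53, -0.07], [0.2, 0.04, 0.06, -0.21, -0.03], [-0.10, -0.02, -0.03, 0.1, 0.01], [0.10, 0.02, 0.03, -0.11, -0.01]] + [[-0.01, -0.01, 0.02, -0.01, 0.09],[0.0, 0.0, -0.0, 0.0, -0.02],[0.00, 0.00, -0.01, 0.0, -0.02],[0.02, 0.02, -0.07, 0.03, -0.26],[-0.00, -0.00, 0.02, -0.01, 0.06]] + [[-0.00, -0.0, 0.0, -0.00, -0.00], [-0.0, -0.00, 0.0, -0.00, -0.00], [0.00, 0.00, -0.0, 0.0, 0.0], [-0.0, -0.0, 0.0, -0.0, -0.0], [0.0, 0.00, -0.0, 0.0, 0.00]] + [[0.00, -0.0, 0.00, 0.0, -0.00],[-0.0, 0.00, -0.0, -0.0, 0.0],[0.00, -0.0, 0.0, 0.00, -0.0],[0.0, -0.00, 0.0, 0.00, -0.00],[0.00, -0.00, 0.0, 0.00, -0.0]]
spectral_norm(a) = 1.32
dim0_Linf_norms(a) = [0.68, 0.15, 0.49, 0.76, 0.25]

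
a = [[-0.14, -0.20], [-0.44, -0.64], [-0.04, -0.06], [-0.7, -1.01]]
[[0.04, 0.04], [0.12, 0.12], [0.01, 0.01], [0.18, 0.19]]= a@[[0.1, -0.11], [-0.25, -0.11]]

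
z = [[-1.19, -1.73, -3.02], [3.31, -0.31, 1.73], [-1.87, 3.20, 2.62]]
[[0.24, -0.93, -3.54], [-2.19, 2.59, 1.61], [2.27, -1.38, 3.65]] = z @ [[-0.37, 0.93, 0.07], [0.83, 0.3, 0.46], [-0.41, -0.23, 0.88]]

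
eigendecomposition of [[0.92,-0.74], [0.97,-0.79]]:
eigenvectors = [[0.71, 0.61],[0.71, 0.80]]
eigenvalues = [0.18, -0.05]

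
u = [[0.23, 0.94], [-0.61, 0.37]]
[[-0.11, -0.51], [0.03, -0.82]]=u@ [[-0.11,0.89], [-0.09,-0.76]]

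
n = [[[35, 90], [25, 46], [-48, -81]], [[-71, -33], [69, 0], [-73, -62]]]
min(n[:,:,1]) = -81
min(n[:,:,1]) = -81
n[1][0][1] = -33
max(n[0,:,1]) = 90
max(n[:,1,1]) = 46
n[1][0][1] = -33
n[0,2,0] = -48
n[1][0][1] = -33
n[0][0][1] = 90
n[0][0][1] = 90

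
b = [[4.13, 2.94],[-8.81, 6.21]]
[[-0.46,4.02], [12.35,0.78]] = b @ [[-0.76,  0.44], [0.91,  0.75]]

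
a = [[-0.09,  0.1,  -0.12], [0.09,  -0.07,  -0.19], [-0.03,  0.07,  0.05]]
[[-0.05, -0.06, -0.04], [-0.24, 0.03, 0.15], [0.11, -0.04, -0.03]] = a @ [[0.24, 0.01, 1.35], [0.92, -0.58, 0.43], [1.02, 0.05, -0.32]]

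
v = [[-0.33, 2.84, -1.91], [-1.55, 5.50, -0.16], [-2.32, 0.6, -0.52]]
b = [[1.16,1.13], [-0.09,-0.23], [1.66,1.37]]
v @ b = [[-3.81, -3.64], [-2.56, -3.24], [-3.61, -3.47]]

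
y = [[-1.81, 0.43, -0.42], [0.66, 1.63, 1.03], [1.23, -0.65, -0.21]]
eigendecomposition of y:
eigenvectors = [[0.69, 0.39, -0.16], [0.09, 0.3, -0.95], [-0.71, -0.87, 0.25]]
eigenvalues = [-1.32, -0.54, 1.46]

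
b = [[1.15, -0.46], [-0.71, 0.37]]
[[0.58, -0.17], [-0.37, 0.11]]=b @ [[0.45, -0.13], [-0.13, 0.04]]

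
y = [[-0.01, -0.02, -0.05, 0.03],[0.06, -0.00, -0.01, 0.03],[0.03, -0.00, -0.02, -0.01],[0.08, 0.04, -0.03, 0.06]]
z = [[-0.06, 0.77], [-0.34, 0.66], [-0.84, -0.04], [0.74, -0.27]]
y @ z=[[0.07, -0.03], [0.03, 0.04], [0.01, 0.03], [0.05, 0.07]]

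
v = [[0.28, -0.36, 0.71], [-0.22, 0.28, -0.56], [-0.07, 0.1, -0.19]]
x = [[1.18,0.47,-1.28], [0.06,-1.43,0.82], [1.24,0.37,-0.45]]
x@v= [[0.32, -0.42, 0.82], [0.27, -0.34, 0.69], [0.30, -0.39, 0.76]]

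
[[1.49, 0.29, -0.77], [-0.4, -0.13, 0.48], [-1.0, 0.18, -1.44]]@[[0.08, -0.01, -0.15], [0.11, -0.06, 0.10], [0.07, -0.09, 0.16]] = [[0.1, 0.04, -0.32], [-0.01, -0.03, 0.12], [-0.16, 0.13, -0.06]]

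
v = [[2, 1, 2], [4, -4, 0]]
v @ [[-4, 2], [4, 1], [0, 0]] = [[-4, 5], [-32, 4]]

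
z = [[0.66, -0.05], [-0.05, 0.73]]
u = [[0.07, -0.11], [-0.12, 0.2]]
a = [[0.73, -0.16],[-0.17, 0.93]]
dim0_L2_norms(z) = [0.66, 0.73]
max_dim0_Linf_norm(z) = 0.73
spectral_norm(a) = 1.02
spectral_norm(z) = 0.76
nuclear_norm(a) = 1.66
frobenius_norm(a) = 1.21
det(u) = 0.00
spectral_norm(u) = 0.27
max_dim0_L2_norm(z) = 0.73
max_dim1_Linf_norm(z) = 0.73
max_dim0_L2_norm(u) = 0.23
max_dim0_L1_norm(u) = 0.31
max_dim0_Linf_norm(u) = 0.2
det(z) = 0.48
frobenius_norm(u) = 0.27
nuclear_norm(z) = 1.39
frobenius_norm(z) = 0.99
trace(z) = 1.39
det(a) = 0.65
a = z + u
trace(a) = 1.66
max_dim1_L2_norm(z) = 0.73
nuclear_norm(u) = 0.27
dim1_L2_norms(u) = [0.13, 0.23]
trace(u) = 0.27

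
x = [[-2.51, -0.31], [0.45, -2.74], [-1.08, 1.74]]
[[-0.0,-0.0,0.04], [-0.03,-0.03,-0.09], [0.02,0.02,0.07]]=x @ [[-0.0, -0.00, -0.02],[0.01, 0.01, 0.03]]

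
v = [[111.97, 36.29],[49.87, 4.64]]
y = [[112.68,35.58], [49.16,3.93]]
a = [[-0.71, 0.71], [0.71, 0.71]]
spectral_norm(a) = 1.00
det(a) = -1.01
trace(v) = 116.61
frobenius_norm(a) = 1.42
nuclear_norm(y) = 137.87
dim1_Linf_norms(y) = [112.68, 49.16]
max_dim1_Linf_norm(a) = 0.71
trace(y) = 116.61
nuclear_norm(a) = 2.01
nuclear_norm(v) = 137.63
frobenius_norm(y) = 128.04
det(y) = -1306.28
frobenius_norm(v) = 127.92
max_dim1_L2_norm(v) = 117.7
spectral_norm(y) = 127.63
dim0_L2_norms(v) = [122.57, 36.59]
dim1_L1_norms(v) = [148.26, 54.51]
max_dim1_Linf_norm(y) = 112.68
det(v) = -1290.24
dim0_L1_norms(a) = [1.42, 1.42]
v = y + a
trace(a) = 0.00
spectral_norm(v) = 127.52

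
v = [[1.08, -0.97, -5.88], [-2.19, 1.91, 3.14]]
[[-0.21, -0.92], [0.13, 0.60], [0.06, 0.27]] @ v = [[1.79, -1.55, -1.65], [-1.17, 1.02, 1.12], [-0.53, 0.46, 0.50]]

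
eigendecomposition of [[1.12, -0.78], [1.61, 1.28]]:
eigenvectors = [[0.04-0.57j,  (0.04+0.57j)], [-0.82+0.00j,  -0.82-0.00j]]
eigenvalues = [(1.2+1.12j), (1.2-1.12j)]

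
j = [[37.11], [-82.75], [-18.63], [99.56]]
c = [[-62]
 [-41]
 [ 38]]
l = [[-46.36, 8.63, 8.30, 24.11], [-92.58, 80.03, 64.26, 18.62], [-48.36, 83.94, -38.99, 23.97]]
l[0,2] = 8.3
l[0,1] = 8.63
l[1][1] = 80.03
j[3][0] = 99.56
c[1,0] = -41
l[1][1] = 80.03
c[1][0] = -41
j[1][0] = -82.75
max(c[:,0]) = 38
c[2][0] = 38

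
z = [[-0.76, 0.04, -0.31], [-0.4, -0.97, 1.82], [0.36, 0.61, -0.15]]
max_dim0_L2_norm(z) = 1.85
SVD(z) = [[0.06, 0.89, 0.46], [-0.97, -0.05, 0.23], [0.23, -0.46, 0.86]] @ diag([2.1619700727372906, 0.8933156720859908, 0.37506334744129194]) @ [[0.20,0.50,-0.84],[-0.92,-0.21,-0.34],[-0.35,0.84,0.42]]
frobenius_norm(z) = 2.37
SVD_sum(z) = [[0.03,0.07,-0.11], [-0.41,-1.05,1.77], [0.10,0.25,-0.42]] + [[-0.73, -0.17, -0.27], [0.04, 0.01, 0.02], [0.37, 0.09, 0.14]] + [[-0.06, 0.14, 0.07], [-0.03, 0.07, 0.04], [-0.11, 0.27, 0.13]]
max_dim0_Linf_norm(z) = 1.82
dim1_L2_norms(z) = [0.82, 2.1, 0.72]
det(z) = 0.72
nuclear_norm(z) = 3.43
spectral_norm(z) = 2.16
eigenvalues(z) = [-1.58, -0.84, 0.54]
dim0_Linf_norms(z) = [0.76, 0.97, 1.82]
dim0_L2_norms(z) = [0.93, 1.15, 1.85]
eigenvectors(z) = [[-0.18, 0.78, -0.12], [0.92, -0.61, 0.78], [-0.35, 0.13, 0.62]]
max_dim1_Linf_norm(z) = 1.82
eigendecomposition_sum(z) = [[0.24, 0.25, -0.26], [-1.24, -1.30, 1.38], [0.47, 0.49, -0.52]] + [[-0.99, -0.18, 0.03], [0.77, 0.14, -0.02], [-0.16, -0.03, 0.0]] + [[-0.01, -0.03, -0.07], [0.07, 0.19, 0.46], [0.06, 0.15, 0.37]]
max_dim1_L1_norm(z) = 3.19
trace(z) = -1.88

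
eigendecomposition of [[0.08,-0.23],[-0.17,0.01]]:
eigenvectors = [[0.81, 0.7], [-0.58, 0.72]]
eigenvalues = [0.25, -0.16]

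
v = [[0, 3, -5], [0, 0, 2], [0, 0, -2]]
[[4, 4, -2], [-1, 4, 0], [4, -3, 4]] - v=[[4, 1, 3], [-1, 4, -2], [4, -3, 6]]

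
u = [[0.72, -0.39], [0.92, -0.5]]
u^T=[[0.72, 0.92], [-0.39, -0.5]]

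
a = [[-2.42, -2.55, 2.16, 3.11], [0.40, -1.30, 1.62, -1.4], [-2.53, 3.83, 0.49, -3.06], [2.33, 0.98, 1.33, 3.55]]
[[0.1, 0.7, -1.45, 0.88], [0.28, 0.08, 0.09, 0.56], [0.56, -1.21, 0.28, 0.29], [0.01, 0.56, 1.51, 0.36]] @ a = [[5.76,-5.86,1.81,6.89], [0.43,0.08,1.52,2.47], [-1.87,1.5,-0.23,3.61], [-2.78,5.38,2.15,-4.10]]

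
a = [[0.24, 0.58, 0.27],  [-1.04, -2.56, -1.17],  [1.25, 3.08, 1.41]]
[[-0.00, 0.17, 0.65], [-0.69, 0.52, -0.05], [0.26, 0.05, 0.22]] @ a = [[0.64, 1.57, 0.72],[-0.77, -1.89, -0.87],[0.29, 0.70, 0.32]]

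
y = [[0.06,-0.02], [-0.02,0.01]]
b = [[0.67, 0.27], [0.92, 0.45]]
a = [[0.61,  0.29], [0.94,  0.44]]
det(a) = -0.00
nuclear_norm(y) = 0.07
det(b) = 0.05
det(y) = 0.00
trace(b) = 1.12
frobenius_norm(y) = 0.07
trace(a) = 1.05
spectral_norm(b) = 1.25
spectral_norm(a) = 1.24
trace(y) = 0.07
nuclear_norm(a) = 1.24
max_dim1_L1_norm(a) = 1.38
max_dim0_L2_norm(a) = 1.12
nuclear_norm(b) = 1.29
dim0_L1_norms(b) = [1.59, 0.72]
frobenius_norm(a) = 1.24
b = a + y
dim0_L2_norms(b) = [1.14, 0.52]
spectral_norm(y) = 0.07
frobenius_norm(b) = 1.25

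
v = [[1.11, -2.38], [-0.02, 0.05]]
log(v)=[[-0.05, -10.64], [-0.09, -4.79]]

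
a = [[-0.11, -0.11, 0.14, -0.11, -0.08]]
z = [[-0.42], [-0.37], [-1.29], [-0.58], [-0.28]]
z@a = [[0.05,  0.05,  -0.06,  0.05,  0.03], [0.04,  0.04,  -0.05,  0.04,  0.03], [0.14,  0.14,  -0.18,  0.14,  0.10], [0.06,  0.06,  -0.08,  0.06,  0.05], [0.03,  0.03,  -0.04,  0.03,  0.02]]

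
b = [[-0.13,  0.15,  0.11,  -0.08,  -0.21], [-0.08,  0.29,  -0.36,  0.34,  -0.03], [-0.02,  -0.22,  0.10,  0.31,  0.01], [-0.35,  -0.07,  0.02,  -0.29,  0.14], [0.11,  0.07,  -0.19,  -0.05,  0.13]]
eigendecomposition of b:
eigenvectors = [[(0.4+0j), 0.05+0.47j, (0.05-0.47j), 0.01+0.00j, -0.02+0.00j], [-0.45+0.00j, -0.45+0.09j, (-0.45-0.09j), 0.54+0.00j, 0.80+0.00j], [-0.48+0.00j, -0.48+0.00j, -0.48-0.00j, (0.56+0j), -0.45+0.00j], [(0.63+0j), -0.26-0.38j, -0.26+0.38j, 0.19+0.00j, (-0+0j)], [(-0.11+0j), (0.18-0.29j), 0.18+0.29j, 0.60+0.00j, 0.40+0.00j]]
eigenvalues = [(-0.5+0j), (0.06+0.31j), (0.06-0.31j), 0j, (0.48+0j)]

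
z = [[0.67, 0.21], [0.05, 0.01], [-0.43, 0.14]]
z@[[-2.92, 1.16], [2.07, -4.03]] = [[-1.52, -0.07], [-0.13, 0.02], [1.55, -1.06]]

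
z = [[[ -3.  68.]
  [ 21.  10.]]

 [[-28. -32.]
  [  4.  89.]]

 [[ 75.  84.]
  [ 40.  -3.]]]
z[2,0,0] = 75.0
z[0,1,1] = 10.0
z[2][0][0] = 75.0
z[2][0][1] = 84.0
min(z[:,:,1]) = -32.0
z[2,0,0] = 75.0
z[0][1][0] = 21.0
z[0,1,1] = 10.0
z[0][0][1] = 68.0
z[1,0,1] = -32.0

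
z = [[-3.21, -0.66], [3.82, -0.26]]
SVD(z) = [[-0.65,0.76], [0.76,0.65]] @ diag([4.994828423495638, 0.6718549098131861]) @ [[1.0, 0.05], [0.05, -1.0]]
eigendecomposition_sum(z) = [[(-1.6-1.88j), -0.33-0.97j], [(1.91+5.64j), (-0.13+2.47j)]] + [[(-1.6+1.88j), (-0.33+0.97j)], [1.91-5.64j, (-0.13-2.47j)]]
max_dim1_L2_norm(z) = 3.83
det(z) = 3.36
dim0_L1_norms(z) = [7.03, 0.92]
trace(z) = -3.47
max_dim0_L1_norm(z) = 7.03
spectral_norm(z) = 4.99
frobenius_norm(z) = 5.04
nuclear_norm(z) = 5.67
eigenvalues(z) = [(-1.74+0.59j), (-1.74-0.59j)]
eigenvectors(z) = [[0.36-0.14j,0.36+0.14j], [-0.92+0.00j,(-0.92-0j)]]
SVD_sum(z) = [[-3.23,-0.15], [3.80,0.17]] + [[0.02,-0.51],[0.02,-0.43]]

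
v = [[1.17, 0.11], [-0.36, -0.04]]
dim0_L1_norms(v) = [1.53, 0.15]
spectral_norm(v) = 1.23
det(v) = -0.01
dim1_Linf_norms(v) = [1.17, 0.36]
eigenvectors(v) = [[0.96, -0.09], [-0.29, 1.00]]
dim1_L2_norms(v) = [1.18, 0.36]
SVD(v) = [[-0.96, 0.29], [0.29, 0.96]] @ diag([1.2297014751731745, 0.005855079582616623]) @ [[-1.0, -0.10], [0.10, -1.00]]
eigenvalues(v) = [1.14, -0.01]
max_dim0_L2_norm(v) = 1.22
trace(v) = 1.13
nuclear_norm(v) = 1.24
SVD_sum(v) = [[1.17, 0.11], [-0.36, -0.03]] + [[0.0, -0.00], [0.00, -0.01]]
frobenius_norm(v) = 1.23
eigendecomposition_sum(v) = [[1.17,  0.11], [-0.36,  -0.03]] + [[0.00, 0.00], [-0.00, -0.01]]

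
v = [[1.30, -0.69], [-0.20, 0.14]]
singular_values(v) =[1.49, 0.03]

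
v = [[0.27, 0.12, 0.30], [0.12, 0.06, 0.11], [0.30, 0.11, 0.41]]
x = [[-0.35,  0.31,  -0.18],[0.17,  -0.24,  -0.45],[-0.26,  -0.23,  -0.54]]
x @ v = [[-0.11, -0.04, -0.14],[-0.12, -0.04, -0.16],[-0.26, -0.10, -0.32]]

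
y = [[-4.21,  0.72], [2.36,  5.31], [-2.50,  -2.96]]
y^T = [[-4.21, 2.36, -2.5], [0.72, 5.31, -2.96]]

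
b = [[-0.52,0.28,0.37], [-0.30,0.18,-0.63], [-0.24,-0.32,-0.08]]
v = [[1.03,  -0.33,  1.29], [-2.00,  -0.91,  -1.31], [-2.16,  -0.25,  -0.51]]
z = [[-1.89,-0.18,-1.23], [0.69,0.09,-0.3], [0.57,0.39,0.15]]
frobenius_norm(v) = 3.79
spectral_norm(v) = 3.60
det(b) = 0.20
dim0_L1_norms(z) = [3.15, 0.66, 1.68]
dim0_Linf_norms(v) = [2.16, 0.91, 1.31]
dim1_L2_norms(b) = [0.7, 0.72, 0.41]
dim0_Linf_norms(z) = [1.89, 0.39, 1.23]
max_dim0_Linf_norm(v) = 2.16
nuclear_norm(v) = 5.24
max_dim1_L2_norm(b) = 0.72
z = b @ v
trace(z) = -1.65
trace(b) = -0.42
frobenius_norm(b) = 1.08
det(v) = -2.35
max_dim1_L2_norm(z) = 2.26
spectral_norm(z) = 2.38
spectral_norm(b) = 0.74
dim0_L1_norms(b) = [1.06, 0.78, 1.08]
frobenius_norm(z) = 2.49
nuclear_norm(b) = 1.82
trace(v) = -0.39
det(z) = -0.47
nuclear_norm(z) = 3.33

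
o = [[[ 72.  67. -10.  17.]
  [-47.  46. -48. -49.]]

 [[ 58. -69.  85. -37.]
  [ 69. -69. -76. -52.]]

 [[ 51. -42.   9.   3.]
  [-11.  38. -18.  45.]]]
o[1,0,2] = 85.0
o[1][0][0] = 58.0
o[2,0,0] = 51.0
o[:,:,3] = [[17.0, -49.0], [-37.0, -52.0], [3.0, 45.0]]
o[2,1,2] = -18.0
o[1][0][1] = -69.0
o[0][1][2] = -48.0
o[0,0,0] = 72.0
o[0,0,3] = 17.0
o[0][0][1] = 67.0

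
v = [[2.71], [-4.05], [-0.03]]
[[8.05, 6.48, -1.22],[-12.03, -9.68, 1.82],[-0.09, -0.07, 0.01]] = v @[[2.97,2.39,-0.45]]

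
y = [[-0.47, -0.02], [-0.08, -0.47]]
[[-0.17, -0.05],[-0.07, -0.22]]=y @ [[0.36, 0.09], [0.09, 0.45]]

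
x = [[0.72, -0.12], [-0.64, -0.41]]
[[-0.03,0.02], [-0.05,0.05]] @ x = [[-0.03, -0.00], [-0.07, -0.01]]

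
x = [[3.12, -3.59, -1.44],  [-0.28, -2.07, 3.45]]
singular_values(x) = [5.0, 4.0]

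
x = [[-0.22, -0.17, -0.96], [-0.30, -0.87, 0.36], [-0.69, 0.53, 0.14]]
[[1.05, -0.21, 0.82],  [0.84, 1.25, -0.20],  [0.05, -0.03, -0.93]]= x@[[-0.94, -0.62, 0.81], [-0.94, -1.0, -0.45], [-0.71, 0.54, -0.96]]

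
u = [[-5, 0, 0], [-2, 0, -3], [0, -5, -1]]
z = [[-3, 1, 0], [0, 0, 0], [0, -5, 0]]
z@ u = [[13, 0, -3], [0, 0, 0], [10, 0, 15]]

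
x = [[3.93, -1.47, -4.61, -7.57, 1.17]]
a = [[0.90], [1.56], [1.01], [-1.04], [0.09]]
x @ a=[[4.57]]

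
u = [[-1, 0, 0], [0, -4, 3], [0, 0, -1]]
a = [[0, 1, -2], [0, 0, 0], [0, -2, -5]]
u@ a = [[0, -1, 2], [0, -6, -15], [0, 2, 5]]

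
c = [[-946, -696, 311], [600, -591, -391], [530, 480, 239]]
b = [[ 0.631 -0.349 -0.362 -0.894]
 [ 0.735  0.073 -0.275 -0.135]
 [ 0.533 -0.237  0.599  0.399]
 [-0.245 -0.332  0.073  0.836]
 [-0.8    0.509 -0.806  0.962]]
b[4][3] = 0.962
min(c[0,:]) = -946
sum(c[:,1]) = -807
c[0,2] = 311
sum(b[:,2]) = -0.7710000000000001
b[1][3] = -0.135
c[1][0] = 600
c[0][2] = 311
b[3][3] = 0.836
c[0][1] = -696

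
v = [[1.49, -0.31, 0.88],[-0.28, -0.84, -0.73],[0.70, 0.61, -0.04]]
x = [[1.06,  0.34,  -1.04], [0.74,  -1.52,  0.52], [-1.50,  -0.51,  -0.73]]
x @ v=[[0.76, -1.25, 0.73], [1.89, 1.36, 1.74], [-2.60, 0.45, -0.92]]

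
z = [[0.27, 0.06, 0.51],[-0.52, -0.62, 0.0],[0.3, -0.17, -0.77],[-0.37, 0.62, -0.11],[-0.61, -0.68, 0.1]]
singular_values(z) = [1.27, 0.95, 0.75]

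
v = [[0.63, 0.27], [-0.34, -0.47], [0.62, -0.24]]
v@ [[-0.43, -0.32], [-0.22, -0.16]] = [[-0.33, -0.24], [0.25, 0.18], [-0.21, -0.16]]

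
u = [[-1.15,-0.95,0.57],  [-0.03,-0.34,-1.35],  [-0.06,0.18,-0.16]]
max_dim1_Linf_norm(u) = 1.35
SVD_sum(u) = [[-0.89, -0.63, 1.00], [0.45, 0.32, -0.51], [0.09, 0.06, -0.10]] + [[-0.25, -0.33, -0.43], [-0.49, -0.65, -0.84], [-0.02, -0.02, -0.03]] + [[-0.01,0.01,-0.00], [0.01,-0.01,0.0], [-0.13,0.14,-0.03]]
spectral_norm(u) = 1.67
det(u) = -0.43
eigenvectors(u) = [[0.99+0.00j, (0.63-0.19j), 0.63+0.19j], [(0.1+0j), (-0.7+0j), -0.70-0.00j], [0.04+0.00j, (0.05+0.29j), (0.05-0.29j)]]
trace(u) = -1.65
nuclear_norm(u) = 3.18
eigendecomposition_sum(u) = [[-1.09+0.00j, (-1.03-0j), (-0.73-0j)], [(-0.1+0j), (-0.1-0j), -0.07-0.00j], [(-0.04+0j), (-0.04-0j), (-0.03-0j)]] + [[-0.03+0.02j, 0.04-0.25j, 0.65+0.06j], [(0.04-0.01j), (-0.12+0.25j), (-0.64-0.27j)], [-0.01-0.01j, 0.11+0.03j, (-0.07+0.29j)]] + [[(-0.03-0.02j), (0.04+0.25j), (0.65-0.06j)], [(0.04+0.01j), -0.12-0.25j, -0.64+0.27j], [(-0.01+0.01j), 0.11-0.03j, -0.07-0.29j]]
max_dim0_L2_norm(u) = 1.47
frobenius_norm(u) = 2.13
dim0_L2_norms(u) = [1.15, 1.02, 1.47]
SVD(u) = [[-0.89, -0.46, 0.07], [0.45, -0.89, -0.07], [0.09, -0.03, 1.00]] @ diag([1.6670560657087277, 1.3165090656163554, 0.1955197021624365]) @ [[0.6,0.42,-0.68], [0.42,0.55,0.72], [-0.68,0.72,-0.16]]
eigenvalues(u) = [(-1.22+0j), (-0.22+0.55j), (-0.22-0.55j)]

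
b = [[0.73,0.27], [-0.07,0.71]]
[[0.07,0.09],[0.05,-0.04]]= b @[[0.07, 0.14], [0.08, -0.04]]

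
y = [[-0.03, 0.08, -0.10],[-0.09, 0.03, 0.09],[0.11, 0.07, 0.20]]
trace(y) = 0.20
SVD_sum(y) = [[-0.03,-0.01,-0.08], [0.02,0.01,0.05], [0.08,0.04,0.22]] + [[-0.01,  0.00,  0.00], [-0.11,  0.02,  0.04], [0.02,  -0.0,  -0.01]] + [[0.01, 0.09, -0.02], [0.0, 0.0, -0.00], [0.00, 0.04, -0.01]]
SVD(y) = [[-0.35, -0.07, 0.93], [0.22, -0.98, 0.00], [0.91, 0.2, 0.36]] @ diag([0.2572455725333405, 0.12112017279121756, 0.10273567615497294]) @ [[0.35, 0.17, 0.92], [0.93, -0.17, -0.33], [0.11, 0.97, -0.22]]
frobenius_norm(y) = 0.30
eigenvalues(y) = [(-0.01+0.12j), (-0.01-0.12j), (0.22+0j)]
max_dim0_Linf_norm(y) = 0.2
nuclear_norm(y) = 0.48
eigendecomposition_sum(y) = [[(-0.01+0.06j),(0.05+0.01j),(-0.03+0.01j)],[(-0.06-0.01j),(-0.01+0.05j),(-0.01-0.03j)],[(0.03-0.01j),-0.01-0.02j,0.01+0.01j]] + [[-0.01-0.06j, (0.05-0.01j), -0.03-0.01j], [(-0.06+0.01j), -0.01-0.05j, -0.01+0.03j], [0.03+0.01j, (-0.01+0.02j), 0.01-0.01j]] + [[-0.01+0.00j, -0.02+0.00j, -0.04-0.00j],[0.03-0.00j, 0.05-0.00j, (0.1+0j)],[0.05-0.00j, 0.09-0.00j, (0.18+0j)]]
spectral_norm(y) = 0.26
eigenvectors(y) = [[(-0.68+0j), -0.68-0.00j, (-0.18+0j)],[0.03-0.64j, (0.03+0.64j), 0.50+0.00j],[(0.17+0.31j), (0.17-0.31j), (0.85+0j)]]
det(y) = 0.00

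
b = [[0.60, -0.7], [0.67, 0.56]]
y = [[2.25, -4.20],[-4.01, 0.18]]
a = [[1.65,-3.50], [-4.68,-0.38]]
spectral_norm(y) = 5.45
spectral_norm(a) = 5.08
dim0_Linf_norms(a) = [4.68, 3.5]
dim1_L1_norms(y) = [6.45, 4.19]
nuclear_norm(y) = 8.47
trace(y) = 2.43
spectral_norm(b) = 0.92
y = b + a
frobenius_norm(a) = 6.08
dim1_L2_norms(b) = [0.92, 0.87]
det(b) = 0.81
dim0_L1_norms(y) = [6.26, 4.38]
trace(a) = 1.27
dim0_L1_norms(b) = [1.27, 1.26]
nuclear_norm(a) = 8.43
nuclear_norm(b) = 1.80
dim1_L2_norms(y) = [4.76, 4.01]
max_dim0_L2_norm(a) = 4.96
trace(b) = 1.16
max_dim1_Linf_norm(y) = 4.2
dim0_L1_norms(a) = [6.33, 3.88]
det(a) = -17.01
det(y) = -16.44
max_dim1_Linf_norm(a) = 4.68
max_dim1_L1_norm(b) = 1.3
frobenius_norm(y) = 6.23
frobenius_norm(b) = 1.27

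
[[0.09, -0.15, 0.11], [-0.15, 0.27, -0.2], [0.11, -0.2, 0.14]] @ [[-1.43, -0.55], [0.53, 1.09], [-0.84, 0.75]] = [[-0.3, -0.13], [0.53, 0.23], [-0.38, -0.17]]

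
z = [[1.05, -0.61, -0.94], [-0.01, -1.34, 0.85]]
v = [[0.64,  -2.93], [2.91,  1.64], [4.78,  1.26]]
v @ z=[[0.70,3.54,-3.09], [3.04,-3.97,-1.34], [5.01,-4.6,-3.42]]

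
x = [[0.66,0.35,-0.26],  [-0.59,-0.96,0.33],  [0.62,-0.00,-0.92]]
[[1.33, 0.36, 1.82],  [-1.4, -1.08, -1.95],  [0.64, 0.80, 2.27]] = x@[[2.07, -0.43, 2.17], [0.43, 0.99, 0.35], [0.7, -1.16, -1.01]]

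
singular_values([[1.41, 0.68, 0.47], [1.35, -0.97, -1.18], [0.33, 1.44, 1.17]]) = [2.53, 1.99, 0.1]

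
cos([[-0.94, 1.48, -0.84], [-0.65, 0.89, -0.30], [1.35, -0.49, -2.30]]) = [[1.31, 0.05, -0.86], [0.06, 1.10, -0.36], [1.51, -0.96, -0.70]]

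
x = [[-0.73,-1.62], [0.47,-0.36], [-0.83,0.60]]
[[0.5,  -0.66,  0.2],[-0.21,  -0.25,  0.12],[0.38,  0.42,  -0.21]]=x @ [[-0.51, -0.16, 0.12], [-0.08, 0.48, -0.18]]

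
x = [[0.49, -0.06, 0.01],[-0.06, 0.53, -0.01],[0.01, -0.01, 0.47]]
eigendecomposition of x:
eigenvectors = [[0.58, -0.81, 0.01], [-0.8, -0.57, 0.17], [0.13, 0.1, 0.99]]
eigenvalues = [0.58, 0.45, 0.47]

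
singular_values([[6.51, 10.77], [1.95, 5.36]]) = [13.78, 1.01]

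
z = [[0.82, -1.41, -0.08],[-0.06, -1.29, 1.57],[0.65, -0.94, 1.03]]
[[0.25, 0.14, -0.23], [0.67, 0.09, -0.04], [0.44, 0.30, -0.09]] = z @[[-0.03, 0.37, -0.08], [-0.21, 0.11, 0.11], [0.25, 0.16, 0.06]]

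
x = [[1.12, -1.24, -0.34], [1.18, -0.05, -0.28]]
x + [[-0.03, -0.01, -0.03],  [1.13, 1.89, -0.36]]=[[1.09,-1.25,-0.37], [2.31,1.84,-0.64]]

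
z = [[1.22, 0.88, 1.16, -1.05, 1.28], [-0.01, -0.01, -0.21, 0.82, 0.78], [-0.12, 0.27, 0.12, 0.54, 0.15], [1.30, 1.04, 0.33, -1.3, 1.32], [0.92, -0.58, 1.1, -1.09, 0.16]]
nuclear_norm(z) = 7.02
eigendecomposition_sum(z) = [[0.94+0.00j, (0.23+0j), (1.48-0j), -0.36-0.00j, (0.9+0j)], [0.44+0.00j, (0.11+0j), 0.69-0.00j, (-0.17-0j), (0.42+0j)], [0.32+0.00j, (0.08+0j), 0.51-0.00j, -0.12-0.00j, (0.31+0j)], [(0.73+0j), (0.18+0j), (1.14-0j), (-0.28-0j), (0.7+0j)], [0.14+0.00j, (0.03+0j), (0.22-0j), -0.05-0.00j, 0.13+0.00j]] + [[0.02-0.12j,0.06+0.08j,(-0.16-0.09j),(-0+0.15j),0.09-0.05j], [-0.02-0.36j,(0.22+0.2j),(-0.54-0.16j),(0.09+0.45j),(0.23-0.21j)], [-0.19-0.07j,0.15-0.07j,-0.20+0.25j,(0.26+0.05j),(-0.06-0.17j)], [0.08-0.26j,(0.1+0.21j),-0.35-0.26j,(-0.06+0.35j),0.23-0.09j], [(0.34+0.22j),-0.33+0.06j,0.50-0.38j,-0.46-0.21j,0.03+0.35j]] + [[(0.02+0.12j), (0.06-0.08j), (-0.16+0.09j), (-0-0.15j), 0.09+0.05j],  [-0.02+0.36j, (0.22-0.2j), -0.54+0.16j, (0.09-0.45j), (0.23+0.21j)],  [-0.19+0.07j, 0.15+0.07j, (-0.2-0.25j), 0.26-0.05j, (-0.06+0.17j)],  [(0.08+0.26j), 0.10-0.21j, (-0.35+0.26j), -0.06-0.35j, 0.23+0.09j],  [(0.34-0.22j), (-0.33-0.06j), (0.5+0.38j), -0.46+0.21j, 0.03-0.35j]] + [[(0.42+0j), 0.58+0.00j, (-0.18-0j), (-0.83-0j), (0.11+0j)], [(-0.41-0j), -0.56-0.00j, 0.18+0.00j, 0.80+0.00j, (-0.11-0j)], [-0.09-0.00j, -0.13-0.00j, (0.04+0j), (0.18+0j), -0.02-0.00j], [(0.49+0j), 0.68+0.00j, -0.21-0.00j, -0.98-0.00j, (0.13+0j)], [(0.01+0j), (0.02+0j), (-0.01-0j), -0.03-0.00j, 0.00+0.00j]] + [[(-0.18+0j),-0.04+0.00j,0.19-0.00j,0.15+0.00j,0.08+0.00j], [-0.00+0.00j,-0.00+0.00j,-0j,0.00+0.00j,0j], [(0.03-0j),(0.01-0j),(-0.04+0j),-0.03-0.00j,(-0.02-0j)], [(-0.09+0j),-0.02+0.00j,(0.09-0j),(0.07+0j),0.04+0.00j], [(0.1-0j),(0.02-0j),-0.10+0.00j,-0.08-0.00j,(-0.04-0j)]]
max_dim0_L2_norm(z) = 2.22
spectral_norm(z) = 3.74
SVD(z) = [[-0.66, 0.15, -0.25, 0.5, -0.47], [0.04, 0.54, -0.66, -0.52, -0.1], [0.04, 0.28, -0.3, 0.53, 0.74], [-0.64, 0.32, 0.46, -0.37, 0.37], [-0.38, -0.71, -0.46, -0.25, 0.28]] @ diag([3.73713183193746, 1.6751448116728855, 0.9500286976301436, 0.5717854602886001, 0.08855727935577941]) @ [[-0.53, -0.27, -0.37, 0.54, -0.46], [-0.06, 0.56, -0.35, 0.48, 0.57], [-0.09, 0.48, -0.57, -0.56, -0.36], [-0.28, 0.60, 0.63, 0.16, -0.37], [0.79, 0.12, -0.13, 0.39, -0.44]]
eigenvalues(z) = [(1.41+0j), (0.02+1.03j), (0.02-1.03j), (-1.07+0j), (-0.19+0j)]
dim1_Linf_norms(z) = [1.28, 0.82, 0.54, 1.32, 1.1]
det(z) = 0.30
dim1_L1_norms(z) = [5.59, 1.83, 1.2, 5.29, 3.85]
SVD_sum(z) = [[1.33, 0.68, 0.93, -1.33, 1.14], [-0.09, -0.05, -0.06, 0.09, -0.08], [-0.09, -0.05, -0.06, 0.09, -0.08], [1.29, 0.66, 0.9, -1.29, 1.11], [0.75, 0.38, 0.53, -0.75, 0.64]] + [[-0.01, 0.14, -0.09, 0.12, 0.14],[-0.05, 0.51, -0.32, 0.43, 0.52],[-0.03, 0.26, -0.16, 0.22, 0.26],[-0.03, 0.3, -0.19, 0.25, 0.30],[0.07, -0.67, 0.42, -0.57, -0.68]] + [[0.02, -0.11, 0.13, 0.13, 0.08],  [0.06, -0.30, 0.35, 0.35, 0.22],  [0.03, -0.13, 0.16, 0.16, 0.1],  [-0.04, 0.21, -0.25, -0.24, -0.16],  [0.04, -0.21, 0.25, 0.24, 0.16]] + [[-0.08, 0.17, 0.18, 0.05, -0.11], [0.08, -0.18, -0.19, -0.05, 0.11], [-0.08, 0.18, 0.19, 0.05, -0.11], [0.06, -0.13, -0.14, -0.03, 0.08], [0.04, -0.09, -0.09, -0.02, 0.05]] + [[-0.03, -0.01, 0.01, -0.02, 0.02],[-0.01, -0.00, 0.0, -0.00, 0.00],[0.05, 0.01, -0.01, 0.03, -0.03],[0.03, 0.00, -0.00, 0.01, -0.01],[0.02, 0.00, -0.0, 0.01, -0.01]]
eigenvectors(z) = [[-0.71+0.00j, -0.07-0.17j, (-0.07+0.17j), (0.55+0j), (-0.8+0j)], [(-0.34+0j), -0.33-0.45j, (-0.33+0.45j), (-0.53+0j), (-0.01+0j)], [(-0.25+0j), -0.30+0.08j, -0.30-0.08j, -0.12+0.00j, (0.15+0j)], [-0.55+0.00j, -0.11-0.41j, (-0.11+0.41j), (0.64+0j), -0.38+0.00j], [(-0.11+0j), (0.61+0j), (0.61-0j), (0.02+0j), 0.43+0.00j]]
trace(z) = 0.19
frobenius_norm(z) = 4.24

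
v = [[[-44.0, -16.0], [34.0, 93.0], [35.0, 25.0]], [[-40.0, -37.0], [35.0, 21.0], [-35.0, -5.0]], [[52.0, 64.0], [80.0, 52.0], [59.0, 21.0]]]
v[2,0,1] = 64.0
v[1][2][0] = -35.0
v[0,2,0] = 35.0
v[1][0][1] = -37.0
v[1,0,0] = -40.0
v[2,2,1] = 21.0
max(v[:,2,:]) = 59.0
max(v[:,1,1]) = 93.0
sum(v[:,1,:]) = 315.0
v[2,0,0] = 52.0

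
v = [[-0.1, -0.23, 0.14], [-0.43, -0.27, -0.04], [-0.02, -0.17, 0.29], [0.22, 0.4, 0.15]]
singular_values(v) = [0.72, 0.37, 0.19]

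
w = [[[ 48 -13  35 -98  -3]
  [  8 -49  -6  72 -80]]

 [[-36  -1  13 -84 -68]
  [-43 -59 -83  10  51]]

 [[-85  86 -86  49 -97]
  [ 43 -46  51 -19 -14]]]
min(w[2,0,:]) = -97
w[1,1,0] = -43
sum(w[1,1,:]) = -124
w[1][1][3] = 10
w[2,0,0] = -85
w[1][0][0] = -36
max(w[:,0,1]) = 86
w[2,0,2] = -86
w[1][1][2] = -83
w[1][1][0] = -43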